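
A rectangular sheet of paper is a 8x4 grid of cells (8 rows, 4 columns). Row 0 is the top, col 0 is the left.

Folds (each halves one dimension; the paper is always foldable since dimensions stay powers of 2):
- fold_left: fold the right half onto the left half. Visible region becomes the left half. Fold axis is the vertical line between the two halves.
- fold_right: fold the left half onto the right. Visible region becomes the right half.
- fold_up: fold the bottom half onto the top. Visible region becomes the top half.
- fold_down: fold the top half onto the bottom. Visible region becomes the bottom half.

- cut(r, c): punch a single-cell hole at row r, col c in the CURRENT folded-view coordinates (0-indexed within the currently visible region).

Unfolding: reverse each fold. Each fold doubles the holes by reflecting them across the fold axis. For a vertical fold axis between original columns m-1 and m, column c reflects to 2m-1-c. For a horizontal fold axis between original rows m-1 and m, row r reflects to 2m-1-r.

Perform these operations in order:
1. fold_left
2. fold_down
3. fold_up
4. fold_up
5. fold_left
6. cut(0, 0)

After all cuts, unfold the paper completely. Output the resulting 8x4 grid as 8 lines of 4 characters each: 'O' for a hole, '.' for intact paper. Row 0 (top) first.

Op 1 fold_left: fold axis v@2; visible region now rows[0,8) x cols[0,2) = 8x2
Op 2 fold_down: fold axis h@4; visible region now rows[4,8) x cols[0,2) = 4x2
Op 3 fold_up: fold axis h@6; visible region now rows[4,6) x cols[0,2) = 2x2
Op 4 fold_up: fold axis h@5; visible region now rows[4,5) x cols[0,2) = 1x2
Op 5 fold_left: fold axis v@1; visible region now rows[4,5) x cols[0,1) = 1x1
Op 6 cut(0, 0): punch at orig (4,0); cuts so far [(4, 0)]; region rows[4,5) x cols[0,1) = 1x1
Unfold 1 (reflect across v@1): 2 holes -> [(4, 0), (4, 1)]
Unfold 2 (reflect across h@5): 4 holes -> [(4, 0), (4, 1), (5, 0), (5, 1)]
Unfold 3 (reflect across h@6): 8 holes -> [(4, 0), (4, 1), (5, 0), (5, 1), (6, 0), (6, 1), (7, 0), (7, 1)]
Unfold 4 (reflect across h@4): 16 holes -> [(0, 0), (0, 1), (1, 0), (1, 1), (2, 0), (2, 1), (3, 0), (3, 1), (4, 0), (4, 1), (5, 0), (5, 1), (6, 0), (6, 1), (7, 0), (7, 1)]
Unfold 5 (reflect across v@2): 32 holes -> [(0, 0), (0, 1), (0, 2), (0, 3), (1, 0), (1, 1), (1, 2), (1, 3), (2, 0), (2, 1), (2, 2), (2, 3), (3, 0), (3, 1), (3, 2), (3, 3), (4, 0), (4, 1), (4, 2), (4, 3), (5, 0), (5, 1), (5, 2), (5, 3), (6, 0), (6, 1), (6, 2), (6, 3), (7, 0), (7, 1), (7, 2), (7, 3)]

Answer: OOOO
OOOO
OOOO
OOOO
OOOO
OOOO
OOOO
OOOO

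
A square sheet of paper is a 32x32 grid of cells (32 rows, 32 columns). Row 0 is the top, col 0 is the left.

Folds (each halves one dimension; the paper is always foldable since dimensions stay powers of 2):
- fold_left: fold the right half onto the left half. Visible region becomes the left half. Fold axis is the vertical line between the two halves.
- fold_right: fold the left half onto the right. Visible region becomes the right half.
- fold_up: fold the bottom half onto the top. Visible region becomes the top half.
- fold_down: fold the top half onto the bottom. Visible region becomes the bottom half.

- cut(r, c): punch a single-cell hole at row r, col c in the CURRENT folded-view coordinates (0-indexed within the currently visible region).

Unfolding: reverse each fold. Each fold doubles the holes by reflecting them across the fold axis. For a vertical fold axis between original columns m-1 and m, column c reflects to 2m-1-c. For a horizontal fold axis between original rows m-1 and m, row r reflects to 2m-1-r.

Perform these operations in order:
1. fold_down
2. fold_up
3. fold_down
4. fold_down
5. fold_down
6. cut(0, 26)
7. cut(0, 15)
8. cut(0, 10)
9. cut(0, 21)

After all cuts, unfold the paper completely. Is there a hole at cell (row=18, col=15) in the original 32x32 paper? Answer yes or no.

Answer: yes

Derivation:
Op 1 fold_down: fold axis h@16; visible region now rows[16,32) x cols[0,32) = 16x32
Op 2 fold_up: fold axis h@24; visible region now rows[16,24) x cols[0,32) = 8x32
Op 3 fold_down: fold axis h@20; visible region now rows[20,24) x cols[0,32) = 4x32
Op 4 fold_down: fold axis h@22; visible region now rows[22,24) x cols[0,32) = 2x32
Op 5 fold_down: fold axis h@23; visible region now rows[23,24) x cols[0,32) = 1x32
Op 6 cut(0, 26): punch at orig (23,26); cuts so far [(23, 26)]; region rows[23,24) x cols[0,32) = 1x32
Op 7 cut(0, 15): punch at orig (23,15); cuts so far [(23, 15), (23, 26)]; region rows[23,24) x cols[0,32) = 1x32
Op 8 cut(0, 10): punch at orig (23,10); cuts so far [(23, 10), (23, 15), (23, 26)]; region rows[23,24) x cols[0,32) = 1x32
Op 9 cut(0, 21): punch at orig (23,21); cuts so far [(23, 10), (23, 15), (23, 21), (23, 26)]; region rows[23,24) x cols[0,32) = 1x32
Unfold 1 (reflect across h@23): 8 holes -> [(22, 10), (22, 15), (22, 21), (22, 26), (23, 10), (23, 15), (23, 21), (23, 26)]
Unfold 2 (reflect across h@22): 16 holes -> [(20, 10), (20, 15), (20, 21), (20, 26), (21, 10), (21, 15), (21, 21), (21, 26), (22, 10), (22, 15), (22, 21), (22, 26), (23, 10), (23, 15), (23, 21), (23, 26)]
Unfold 3 (reflect across h@20): 32 holes -> [(16, 10), (16, 15), (16, 21), (16, 26), (17, 10), (17, 15), (17, 21), (17, 26), (18, 10), (18, 15), (18, 21), (18, 26), (19, 10), (19, 15), (19, 21), (19, 26), (20, 10), (20, 15), (20, 21), (20, 26), (21, 10), (21, 15), (21, 21), (21, 26), (22, 10), (22, 15), (22, 21), (22, 26), (23, 10), (23, 15), (23, 21), (23, 26)]
Unfold 4 (reflect across h@24): 64 holes -> [(16, 10), (16, 15), (16, 21), (16, 26), (17, 10), (17, 15), (17, 21), (17, 26), (18, 10), (18, 15), (18, 21), (18, 26), (19, 10), (19, 15), (19, 21), (19, 26), (20, 10), (20, 15), (20, 21), (20, 26), (21, 10), (21, 15), (21, 21), (21, 26), (22, 10), (22, 15), (22, 21), (22, 26), (23, 10), (23, 15), (23, 21), (23, 26), (24, 10), (24, 15), (24, 21), (24, 26), (25, 10), (25, 15), (25, 21), (25, 26), (26, 10), (26, 15), (26, 21), (26, 26), (27, 10), (27, 15), (27, 21), (27, 26), (28, 10), (28, 15), (28, 21), (28, 26), (29, 10), (29, 15), (29, 21), (29, 26), (30, 10), (30, 15), (30, 21), (30, 26), (31, 10), (31, 15), (31, 21), (31, 26)]
Unfold 5 (reflect across h@16): 128 holes -> [(0, 10), (0, 15), (0, 21), (0, 26), (1, 10), (1, 15), (1, 21), (1, 26), (2, 10), (2, 15), (2, 21), (2, 26), (3, 10), (3, 15), (3, 21), (3, 26), (4, 10), (4, 15), (4, 21), (4, 26), (5, 10), (5, 15), (5, 21), (5, 26), (6, 10), (6, 15), (6, 21), (6, 26), (7, 10), (7, 15), (7, 21), (7, 26), (8, 10), (8, 15), (8, 21), (8, 26), (9, 10), (9, 15), (9, 21), (9, 26), (10, 10), (10, 15), (10, 21), (10, 26), (11, 10), (11, 15), (11, 21), (11, 26), (12, 10), (12, 15), (12, 21), (12, 26), (13, 10), (13, 15), (13, 21), (13, 26), (14, 10), (14, 15), (14, 21), (14, 26), (15, 10), (15, 15), (15, 21), (15, 26), (16, 10), (16, 15), (16, 21), (16, 26), (17, 10), (17, 15), (17, 21), (17, 26), (18, 10), (18, 15), (18, 21), (18, 26), (19, 10), (19, 15), (19, 21), (19, 26), (20, 10), (20, 15), (20, 21), (20, 26), (21, 10), (21, 15), (21, 21), (21, 26), (22, 10), (22, 15), (22, 21), (22, 26), (23, 10), (23, 15), (23, 21), (23, 26), (24, 10), (24, 15), (24, 21), (24, 26), (25, 10), (25, 15), (25, 21), (25, 26), (26, 10), (26, 15), (26, 21), (26, 26), (27, 10), (27, 15), (27, 21), (27, 26), (28, 10), (28, 15), (28, 21), (28, 26), (29, 10), (29, 15), (29, 21), (29, 26), (30, 10), (30, 15), (30, 21), (30, 26), (31, 10), (31, 15), (31, 21), (31, 26)]
Holes: [(0, 10), (0, 15), (0, 21), (0, 26), (1, 10), (1, 15), (1, 21), (1, 26), (2, 10), (2, 15), (2, 21), (2, 26), (3, 10), (3, 15), (3, 21), (3, 26), (4, 10), (4, 15), (4, 21), (4, 26), (5, 10), (5, 15), (5, 21), (5, 26), (6, 10), (6, 15), (6, 21), (6, 26), (7, 10), (7, 15), (7, 21), (7, 26), (8, 10), (8, 15), (8, 21), (8, 26), (9, 10), (9, 15), (9, 21), (9, 26), (10, 10), (10, 15), (10, 21), (10, 26), (11, 10), (11, 15), (11, 21), (11, 26), (12, 10), (12, 15), (12, 21), (12, 26), (13, 10), (13, 15), (13, 21), (13, 26), (14, 10), (14, 15), (14, 21), (14, 26), (15, 10), (15, 15), (15, 21), (15, 26), (16, 10), (16, 15), (16, 21), (16, 26), (17, 10), (17, 15), (17, 21), (17, 26), (18, 10), (18, 15), (18, 21), (18, 26), (19, 10), (19, 15), (19, 21), (19, 26), (20, 10), (20, 15), (20, 21), (20, 26), (21, 10), (21, 15), (21, 21), (21, 26), (22, 10), (22, 15), (22, 21), (22, 26), (23, 10), (23, 15), (23, 21), (23, 26), (24, 10), (24, 15), (24, 21), (24, 26), (25, 10), (25, 15), (25, 21), (25, 26), (26, 10), (26, 15), (26, 21), (26, 26), (27, 10), (27, 15), (27, 21), (27, 26), (28, 10), (28, 15), (28, 21), (28, 26), (29, 10), (29, 15), (29, 21), (29, 26), (30, 10), (30, 15), (30, 21), (30, 26), (31, 10), (31, 15), (31, 21), (31, 26)]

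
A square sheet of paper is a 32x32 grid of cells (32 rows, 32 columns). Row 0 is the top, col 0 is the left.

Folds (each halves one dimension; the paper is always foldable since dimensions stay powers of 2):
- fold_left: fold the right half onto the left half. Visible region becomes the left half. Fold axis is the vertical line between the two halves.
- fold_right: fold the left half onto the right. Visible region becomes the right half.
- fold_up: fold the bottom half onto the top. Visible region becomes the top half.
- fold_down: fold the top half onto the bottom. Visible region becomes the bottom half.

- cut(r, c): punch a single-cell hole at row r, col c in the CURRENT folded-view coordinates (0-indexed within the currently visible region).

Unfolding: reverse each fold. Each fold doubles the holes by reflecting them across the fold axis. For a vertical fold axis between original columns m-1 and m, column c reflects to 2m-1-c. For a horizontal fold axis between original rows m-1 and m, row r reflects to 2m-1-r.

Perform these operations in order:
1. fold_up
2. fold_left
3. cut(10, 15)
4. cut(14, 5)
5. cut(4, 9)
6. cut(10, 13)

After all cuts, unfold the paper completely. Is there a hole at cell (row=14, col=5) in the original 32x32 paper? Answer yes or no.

Answer: yes

Derivation:
Op 1 fold_up: fold axis h@16; visible region now rows[0,16) x cols[0,32) = 16x32
Op 2 fold_left: fold axis v@16; visible region now rows[0,16) x cols[0,16) = 16x16
Op 3 cut(10, 15): punch at orig (10,15); cuts so far [(10, 15)]; region rows[0,16) x cols[0,16) = 16x16
Op 4 cut(14, 5): punch at orig (14,5); cuts so far [(10, 15), (14, 5)]; region rows[0,16) x cols[0,16) = 16x16
Op 5 cut(4, 9): punch at orig (4,9); cuts so far [(4, 9), (10, 15), (14, 5)]; region rows[0,16) x cols[0,16) = 16x16
Op 6 cut(10, 13): punch at orig (10,13); cuts so far [(4, 9), (10, 13), (10, 15), (14, 5)]; region rows[0,16) x cols[0,16) = 16x16
Unfold 1 (reflect across v@16): 8 holes -> [(4, 9), (4, 22), (10, 13), (10, 15), (10, 16), (10, 18), (14, 5), (14, 26)]
Unfold 2 (reflect across h@16): 16 holes -> [(4, 9), (4, 22), (10, 13), (10, 15), (10, 16), (10, 18), (14, 5), (14, 26), (17, 5), (17, 26), (21, 13), (21, 15), (21, 16), (21, 18), (27, 9), (27, 22)]
Holes: [(4, 9), (4, 22), (10, 13), (10, 15), (10, 16), (10, 18), (14, 5), (14, 26), (17, 5), (17, 26), (21, 13), (21, 15), (21, 16), (21, 18), (27, 9), (27, 22)]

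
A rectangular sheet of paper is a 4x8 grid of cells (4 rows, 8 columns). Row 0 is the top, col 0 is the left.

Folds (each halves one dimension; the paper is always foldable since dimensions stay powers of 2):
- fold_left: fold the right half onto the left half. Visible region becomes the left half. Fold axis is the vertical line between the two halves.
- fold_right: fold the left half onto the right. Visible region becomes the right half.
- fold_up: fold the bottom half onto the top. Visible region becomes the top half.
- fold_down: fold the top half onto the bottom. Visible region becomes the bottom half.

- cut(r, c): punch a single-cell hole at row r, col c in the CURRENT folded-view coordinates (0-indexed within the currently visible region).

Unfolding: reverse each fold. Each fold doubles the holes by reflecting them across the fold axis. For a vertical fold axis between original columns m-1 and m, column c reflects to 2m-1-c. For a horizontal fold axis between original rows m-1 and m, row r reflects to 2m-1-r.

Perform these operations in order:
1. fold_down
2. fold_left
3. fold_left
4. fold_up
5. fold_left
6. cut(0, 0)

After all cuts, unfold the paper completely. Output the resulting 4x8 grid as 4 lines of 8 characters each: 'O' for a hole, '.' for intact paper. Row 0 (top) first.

Op 1 fold_down: fold axis h@2; visible region now rows[2,4) x cols[0,8) = 2x8
Op 2 fold_left: fold axis v@4; visible region now rows[2,4) x cols[0,4) = 2x4
Op 3 fold_left: fold axis v@2; visible region now rows[2,4) x cols[0,2) = 2x2
Op 4 fold_up: fold axis h@3; visible region now rows[2,3) x cols[0,2) = 1x2
Op 5 fold_left: fold axis v@1; visible region now rows[2,3) x cols[0,1) = 1x1
Op 6 cut(0, 0): punch at orig (2,0); cuts so far [(2, 0)]; region rows[2,3) x cols[0,1) = 1x1
Unfold 1 (reflect across v@1): 2 holes -> [(2, 0), (2, 1)]
Unfold 2 (reflect across h@3): 4 holes -> [(2, 0), (2, 1), (3, 0), (3, 1)]
Unfold 3 (reflect across v@2): 8 holes -> [(2, 0), (2, 1), (2, 2), (2, 3), (3, 0), (3, 1), (3, 2), (3, 3)]
Unfold 4 (reflect across v@4): 16 holes -> [(2, 0), (2, 1), (2, 2), (2, 3), (2, 4), (2, 5), (2, 6), (2, 7), (3, 0), (3, 1), (3, 2), (3, 3), (3, 4), (3, 5), (3, 6), (3, 7)]
Unfold 5 (reflect across h@2): 32 holes -> [(0, 0), (0, 1), (0, 2), (0, 3), (0, 4), (0, 5), (0, 6), (0, 7), (1, 0), (1, 1), (1, 2), (1, 3), (1, 4), (1, 5), (1, 6), (1, 7), (2, 0), (2, 1), (2, 2), (2, 3), (2, 4), (2, 5), (2, 6), (2, 7), (3, 0), (3, 1), (3, 2), (3, 3), (3, 4), (3, 5), (3, 6), (3, 7)]

Answer: OOOOOOOO
OOOOOOOO
OOOOOOOO
OOOOOOOO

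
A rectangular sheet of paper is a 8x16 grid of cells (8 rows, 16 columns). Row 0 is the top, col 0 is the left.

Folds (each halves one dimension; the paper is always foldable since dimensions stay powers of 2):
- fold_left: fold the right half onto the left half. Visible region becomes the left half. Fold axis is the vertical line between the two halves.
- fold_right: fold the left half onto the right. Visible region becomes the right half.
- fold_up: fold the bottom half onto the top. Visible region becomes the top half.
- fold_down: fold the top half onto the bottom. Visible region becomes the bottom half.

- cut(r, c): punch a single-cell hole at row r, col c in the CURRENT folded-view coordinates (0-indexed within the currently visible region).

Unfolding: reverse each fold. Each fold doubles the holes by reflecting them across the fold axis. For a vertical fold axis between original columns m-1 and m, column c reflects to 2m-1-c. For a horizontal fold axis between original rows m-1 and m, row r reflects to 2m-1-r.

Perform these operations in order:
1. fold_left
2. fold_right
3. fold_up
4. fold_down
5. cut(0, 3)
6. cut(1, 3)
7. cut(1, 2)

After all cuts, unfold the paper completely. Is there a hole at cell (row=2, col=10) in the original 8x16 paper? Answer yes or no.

Op 1 fold_left: fold axis v@8; visible region now rows[0,8) x cols[0,8) = 8x8
Op 2 fold_right: fold axis v@4; visible region now rows[0,8) x cols[4,8) = 8x4
Op 3 fold_up: fold axis h@4; visible region now rows[0,4) x cols[4,8) = 4x4
Op 4 fold_down: fold axis h@2; visible region now rows[2,4) x cols[4,8) = 2x4
Op 5 cut(0, 3): punch at orig (2,7); cuts so far [(2, 7)]; region rows[2,4) x cols[4,8) = 2x4
Op 6 cut(1, 3): punch at orig (3,7); cuts so far [(2, 7), (3, 7)]; region rows[2,4) x cols[4,8) = 2x4
Op 7 cut(1, 2): punch at orig (3,6); cuts so far [(2, 7), (3, 6), (3, 7)]; region rows[2,4) x cols[4,8) = 2x4
Unfold 1 (reflect across h@2): 6 holes -> [(0, 6), (0, 7), (1, 7), (2, 7), (3, 6), (3, 7)]
Unfold 2 (reflect across h@4): 12 holes -> [(0, 6), (0, 7), (1, 7), (2, 7), (3, 6), (3, 7), (4, 6), (4, 7), (5, 7), (6, 7), (7, 6), (7, 7)]
Unfold 3 (reflect across v@4): 24 holes -> [(0, 0), (0, 1), (0, 6), (0, 7), (1, 0), (1, 7), (2, 0), (2, 7), (3, 0), (3, 1), (3, 6), (3, 7), (4, 0), (4, 1), (4, 6), (4, 7), (5, 0), (5, 7), (6, 0), (6, 7), (7, 0), (7, 1), (7, 6), (7, 7)]
Unfold 4 (reflect across v@8): 48 holes -> [(0, 0), (0, 1), (0, 6), (0, 7), (0, 8), (0, 9), (0, 14), (0, 15), (1, 0), (1, 7), (1, 8), (1, 15), (2, 0), (2, 7), (2, 8), (2, 15), (3, 0), (3, 1), (3, 6), (3, 7), (3, 8), (3, 9), (3, 14), (3, 15), (4, 0), (4, 1), (4, 6), (4, 7), (4, 8), (4, 9), (4, 14), (4, 15), (5, 0), (5, 7), (5, 8), (5, 15), (6, 0), (6, 7), (6, 8), (6, 15), (7, 0), (7, 1), (7, 6), (7, 7), (7, 8), (7, 9), (7, 14), (7, 15)]
Holes: [(0, 0), (0, 1), (0, 6), (0, 7), (0, 8), (0, 9), (0, 14), (0, 15), (1, 0), (1, 7), (1, 8), (1, 15), (2, 0), (2, 7), (2, 8), (2, 15), (3, 0), (3, 1), (3, 6), (3, 7), (3, 8), (3, 9), (3, 14), (3, 15), (4, 0), (4, 1), (4, 6), (4, 7), (4, 8), (4, 9), (4, 14), (4, 15), (5, 0), (5, 7), (5, 8), (5, 15), (6, 0), (6, 7), (6, 8), (6, 15), (7, 0), (7, 1), (7, 6), (7, 7), (7, 8), (7, 9), (7, 14), (7, 15)]

Answer: no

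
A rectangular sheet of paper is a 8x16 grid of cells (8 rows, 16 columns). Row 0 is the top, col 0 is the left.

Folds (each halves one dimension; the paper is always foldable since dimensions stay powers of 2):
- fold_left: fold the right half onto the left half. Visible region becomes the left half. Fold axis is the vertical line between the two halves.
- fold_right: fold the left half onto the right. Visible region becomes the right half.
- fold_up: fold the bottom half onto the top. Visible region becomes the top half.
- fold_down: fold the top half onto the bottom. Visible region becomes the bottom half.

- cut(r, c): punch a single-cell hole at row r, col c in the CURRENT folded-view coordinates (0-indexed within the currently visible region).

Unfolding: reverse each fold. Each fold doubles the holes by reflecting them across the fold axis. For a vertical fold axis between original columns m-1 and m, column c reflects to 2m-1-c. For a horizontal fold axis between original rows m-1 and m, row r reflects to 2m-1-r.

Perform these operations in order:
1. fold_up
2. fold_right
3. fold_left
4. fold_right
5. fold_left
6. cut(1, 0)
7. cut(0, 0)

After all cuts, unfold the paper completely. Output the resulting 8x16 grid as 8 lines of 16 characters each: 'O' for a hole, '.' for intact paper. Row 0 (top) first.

Op 1 fold_up: fold axis h@4; visible region now rows[0,4) x cols[0,16) = 4x16
Op 2 fold_right: fold axis v@8; visible region now rows[0,4) x cols[8,16) = 4x8
Op 3 fold_left: fold axis v@12; visible region now rows[0,4) x cols[8,12) = 4x4
Op 4 fold_right: fold axis v@10; visible region now rows[0,4) x cols[10,12) = 4x2
Op 5 fold_left: fold axis v@11; visible region now rows[0,4) x cols[10,11) = 4x1
Op 6 cut(1, 0): punch at orig (1,10); cuts so far [(1, 10)]; region rows[0,4) x cols[10,11) = 4x1
Op 7 cut(0, 0): punch at orig (0,10); cuts so far [(0, 10), (1, 10)]; region rows[0,4) x cols[10,11) = 4x1
Unfold 1 (reflect across v@11): 4 holes -> [(0, 10), (0, 11), (1, 10), (1, 11)]
Unfold 2 (reflect across v@10): 8 holes -> [(0, 8), (0, 9), (0, 10), (0, 11), (1, 8), (1, 9), (1, 10), (1, 11)]
Unfold 3 (reflect across v@12): 16 holes -> [(0, 8), (0, 9), (0, 10), (0, 11), (0, 12), (0, 13), (0, 14), (0, 15), (1, 8), (1, 9), (1, 10), (1, 11), (1, 12), (1, 13), (1, 14), (1, 15)]
Unfold 4 (reflect across v@8): 32 holes -> [(0, 0), (0, 1), (0, 2), (0, 3), (0, 4), (0, 5), (0, 6), (0, 7), (0, 8), (0, 9), (0, 10), (0, 11), (0, 12), (0, 13), (0, 14), (0, 15), (1, 0), (1, 1), (1, 2), (1, 3), (1, 4), (1, 5), (1, 6), (1, 7), (1, 8), (1, 9), (1, 10), (1, 11), (1, 12), (1, 13), (1, 14), (1, 15)]
Unfold 5 (reflect across h@4): 64 holes -> [(0, 0), (0, 1), (0, 2), (0, 3), (0, 4), (0, 5), (0, 6), (0, 7), (0, 8), (0, 9), (0, 10), (0, 11), (0, 12), (0, 13), (0, 14), (0, 15), (1, 0), (1, 1), (1, 2), (1, 3), (1, 4), (1, 5), (1, 6), (1, 7), (1, 8), (1, 9), (1, 10), (1, 11), (1, 12), (1, 13), (1, 14), (1, 15), (6, 0), (6, 1), (6, 2), (6, 3), (6, 4), (6, 5), (6, 6), (6, 7), (6, 8), (6, 9), (6, 10), (6, 11), (6, 12), (6, 13), (6, 14), (6, 15), (7, 0), (7, 1), (7, 2), (7, 3), (7, 4), (7, 5), (7, 6), (7, 7), (7, 8), (7, 9), (7, 10), (7, 11), (7, 12), (7, 13), (7, 14), (7, 15)]

Answer: OOOOOOOOOOOOOOOO
OOOOOOOOOOOOOOOO
................
................
................
................
OOOOOOOOOOOOOOOO
OOOOOOOOOOOOOOOO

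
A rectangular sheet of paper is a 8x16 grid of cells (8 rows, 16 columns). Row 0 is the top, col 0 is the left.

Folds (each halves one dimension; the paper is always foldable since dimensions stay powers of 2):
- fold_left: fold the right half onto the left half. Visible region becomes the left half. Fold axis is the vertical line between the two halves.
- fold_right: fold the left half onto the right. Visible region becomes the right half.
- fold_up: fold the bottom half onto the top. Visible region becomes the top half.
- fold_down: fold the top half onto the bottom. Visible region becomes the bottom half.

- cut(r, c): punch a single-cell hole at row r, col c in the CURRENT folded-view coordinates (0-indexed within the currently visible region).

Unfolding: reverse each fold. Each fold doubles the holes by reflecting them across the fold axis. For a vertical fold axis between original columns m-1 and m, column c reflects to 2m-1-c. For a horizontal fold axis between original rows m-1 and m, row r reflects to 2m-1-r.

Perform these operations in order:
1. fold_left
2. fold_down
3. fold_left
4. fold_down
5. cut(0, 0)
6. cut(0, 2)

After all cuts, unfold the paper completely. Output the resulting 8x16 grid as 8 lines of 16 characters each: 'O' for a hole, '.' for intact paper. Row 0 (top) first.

Answer: ................
O.O..O.OO.O..O.O
O.O..O.OO.O..O.O
................
................
O.O..O.OO.O..O.O
O.O..O.OO.O..O.O
................

Derivation:
Op 1 fold_left: fold axis v@8; visible region now rows[0,8) x cols[0,8) = 8x8
Op 2 fold_down: fold axis h@4; visible region now rows[4,8) x cols[0,8) = 4x8
Op 3 fold_left: fold axis v@4; visible region now rows[4,8) x cols[0,4) = 4x4
Op 4 fold_down: fold axis h@6; visible region now rows[6,8) x cols[0,4) = 2x4
Op 5 cut(0, 0): punch at orig (6,0); cuts so far [(6, 0)]; region rows[6,8) x cols[0,4) = 2x4
Op 6 cut(0, 2): punch at orig (6,2); cuts so far [(6, 0), (6, 2)]; region rows[6,8) x cols[0,4) = 2x4
Unfold 1 (reflect across h@6): 4 holes -> [(5, 0), (5, 2), (6, 0), (6, 2)]
Unfold 2 (reflect across v@4): 8 holes -> [(5, 0), (5, 2), (5, 5), (5, 7), (6, 0), (6, 2), (6, 5), (6, 7)]
Unfold 3 (reflect across h@4): 16 holes -> [(1, 0), (1, 2), (1, 5), (1, 7), (2, 0), (2, 2), (2, 5), (2, 7), (5, 0), (5, 2), (5, 5), (5, 7), (6, 0), (6, 2), (6, 5), (6, 7)]
Unfold 4 (reflect across v@8): 32 holes -> [(1, 0), (1, 2), (1, 5), (1, 7), (1, 8), (1, 10), (1, 13), (1, 15), (2, 0), (2, 2), (2, 5), (2, 7), (2, 8), (2, 10), (2, 13), (2, 15), (5, 0), (5, 2), (5, 5), (5, 7), (5, 8), (5, 10), (5, 13), (5, 15), (6, 0), (6, 2), (6, 5), (6, 7), (6, 8), (6, 10), (6, 13), (6, 15)]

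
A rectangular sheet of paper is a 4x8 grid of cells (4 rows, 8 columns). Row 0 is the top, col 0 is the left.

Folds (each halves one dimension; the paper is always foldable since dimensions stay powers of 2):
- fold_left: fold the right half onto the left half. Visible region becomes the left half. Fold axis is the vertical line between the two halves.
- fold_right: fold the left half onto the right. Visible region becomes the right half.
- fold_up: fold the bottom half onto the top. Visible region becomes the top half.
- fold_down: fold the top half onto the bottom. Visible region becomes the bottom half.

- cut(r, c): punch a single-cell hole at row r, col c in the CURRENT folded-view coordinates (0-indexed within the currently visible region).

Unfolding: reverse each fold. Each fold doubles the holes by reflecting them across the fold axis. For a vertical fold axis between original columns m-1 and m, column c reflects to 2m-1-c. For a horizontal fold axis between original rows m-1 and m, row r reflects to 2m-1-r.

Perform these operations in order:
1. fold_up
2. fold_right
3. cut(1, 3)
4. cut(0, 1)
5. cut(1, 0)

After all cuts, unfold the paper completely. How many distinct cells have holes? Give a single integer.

Answer: 12

Derivation:
Op 1 fold_up: fold axis h@2; visible region now rows[0,2) x cols[0,8) = 2x8
Op 2 fold_right: fold axis v@4; visible region now rows[0,2) x cols[4,8) = 2x4
Op 3 cut(1, 3): punch at orig (1,7); cuts so far [(1, 7)]; region rows[0,2) x cols[4,8) = 2x4
Op 4 cut(0, 1): punch at orig (0,5); cuts so far [(0, 5), (1, 7)]; region rows[0,2) x cols[4,8) = 2x4
Op 5 cut(1, 0): punch at orig (1,4); cuts so far [(0, 5), (1, 4), (1, 7)]; region rows[0,2) x cols[4,8) = 2x4
Unfold 1 (reflect across v@4): 6 holes -> [(0, 2), (0, 5), (1, 0), (1, 3), (1, 4), (1, 7)]
Unfold 2 (reflect across h@2): 12 holes -> [(0, 2), (0, 5), (1, 0), (1, 3), (1, 4), (1, 7), (2, 0), (2, 3), (2, 4), (2, 7), (3, 2), (3, 5)]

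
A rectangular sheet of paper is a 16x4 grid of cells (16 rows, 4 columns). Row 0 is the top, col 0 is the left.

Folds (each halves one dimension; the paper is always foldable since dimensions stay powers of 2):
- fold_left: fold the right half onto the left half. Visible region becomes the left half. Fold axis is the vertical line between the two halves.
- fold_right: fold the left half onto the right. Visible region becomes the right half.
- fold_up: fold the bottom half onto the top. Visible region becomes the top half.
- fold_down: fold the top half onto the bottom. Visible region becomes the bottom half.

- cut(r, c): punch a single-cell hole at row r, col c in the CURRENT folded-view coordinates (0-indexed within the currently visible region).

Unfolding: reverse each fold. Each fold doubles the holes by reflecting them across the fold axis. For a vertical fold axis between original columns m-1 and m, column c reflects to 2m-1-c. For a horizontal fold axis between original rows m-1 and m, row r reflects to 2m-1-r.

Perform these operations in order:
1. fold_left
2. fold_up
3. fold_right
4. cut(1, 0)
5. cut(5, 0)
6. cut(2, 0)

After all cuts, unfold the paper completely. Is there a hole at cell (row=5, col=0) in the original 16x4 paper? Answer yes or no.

Answer: yes

Derivation:
Op 1 fold_left: fold axis v@2; visible region now rows[0,16) x cols[0,2) = 16x2
Op 2 fold_up: fold axis h@8; visible region now rows[0,8) x cols[0,2) = 8x2
Op 3 fold_right: fold axis v@1; visible region now rows[0,8) x cols[1,2) = 8x1
Op 4 cut(1, 0): punch at orig (1,1); cuts so far [(1, 1)]; region rows[0,8) x cols[1,2) = 8x1
Op 5 cut(5, 0): punch at orig (5,1); cuts so far [(1, 1), (5, 1)]; region rows[0,8) x cols[1,2) = 8x1
Op 6 cut(2, 0): punch at orig (2,1); cuts so far [(1, 1), (2, 1), (5, 1)]; region rows[0,8) x cols[1,2) = 8x1
Unfold 1 (reflect across v@1): 6 holes -> [(1, 0), (1, 1), (2, 0), (2, 1), (5, 0), (5, 1)]
Unfold 2 (reflect across h@8): 12 holes -> [(1, 0), (1, 1), (2, 0), (2, 1), (5, 0), (5, 1), (10, 0), (10, 1), (13, 0), (13, 1), (14, 0), (14, 1)]
Unfold 3 (reflect across v@2): 24 holes -> [(1, 0), (1, 1), (1, 2), (1, 3), (2, 0), (2, 1), (2, 2), (2, 3), (5, 0), (5, 1), (5, 2), (5, 3), (10, 0), (10, 1), (10, 2), (10, 3), (13, 0), (13, 1), (13, 2), (13, 3), (14, 0), (14, 1), (14, 2), (14, 3)]
Holes: [(1, 0), (1, 1), (1, 2), (1, 3), (2, 0), (2, 1), (2, 2), (2, 3), (5, 0), (5, 1), (5, 2), (5, 3), (10, 0), (10, 1), (10, 2), (10, 3), (13, 0), (13, 1), (13, 2), (13, 3), (14, 0), (14, 1), (14, 2), (14, 3)]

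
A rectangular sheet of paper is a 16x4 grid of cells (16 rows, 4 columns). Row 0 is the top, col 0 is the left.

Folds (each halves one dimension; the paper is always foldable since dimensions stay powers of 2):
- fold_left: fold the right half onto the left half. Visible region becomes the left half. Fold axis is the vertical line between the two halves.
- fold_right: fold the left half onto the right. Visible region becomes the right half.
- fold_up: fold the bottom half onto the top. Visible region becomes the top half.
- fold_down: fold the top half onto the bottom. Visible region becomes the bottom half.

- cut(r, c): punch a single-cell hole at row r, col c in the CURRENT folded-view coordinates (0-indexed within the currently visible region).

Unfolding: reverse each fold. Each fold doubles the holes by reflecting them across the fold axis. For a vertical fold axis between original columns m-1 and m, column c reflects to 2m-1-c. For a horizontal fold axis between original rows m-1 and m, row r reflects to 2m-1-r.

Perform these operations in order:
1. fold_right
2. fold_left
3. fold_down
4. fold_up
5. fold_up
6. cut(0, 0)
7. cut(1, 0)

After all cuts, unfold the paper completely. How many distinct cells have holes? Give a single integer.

Op 1 fold_right: fold axis v@2; visible region now rows[0,16) x cols[2,4) = 16x2
Op 2 fold_left: fold axis v@3; visible region now rows[0,16) x cols[2,3) = 16x1
Op 3 fold_down: fold axis h@8; visible region now rows[8,16) x cols[2,3) = 8x1
Op 4 fold_up: fold axis h@12; visible region now rows[8,12) x cols[2,3) = 4x1
Op 5 fold_up: fold axis h@10; visible region now rows[8,10) x cols[2,3) = 2x1
Op 6 cut(0, 0): punch at orig (8,2); cuts so far [(8, 2)]; region rows[8,10) x cols[2,3) = 2x1
Op 7 cut(1, 0): punch at orig (9,2); cuts so far [(8, 2), (9, 2)]; region rows[8,10) x cols[2,3) = 2x1
Unfold 1 (reflect across h@10): 4 holes -> [(8, 2), (9, 2), (10, 2), (11, 2)]
Unfold 2 (reflect across h@12): 8 holes -> [(8, 2), (9, 2), (10, 2), (11, 2), (12, 2), (13, 2), (14, 2), (15, 2)]
Unfold 3 (reflect across h@8): 16 holes -> [(0, 2), (1, 2), (2, 2), (3, 2), (4, 2), (5, 2), (6, 2), (7, 2), (8, 2), (9, 2), (10, 2), (11, 2), (12, 2), (13, 2), (14, 2), (15, 2)]
Unfold 4 (reflect across v@3): 32 holes -> [(0, 2), (0, 3), (1, 2), (1, 3), (2, 2), (2, 3), (3, 2), (3, 3), (4, 2), (4, 3), (5, 2), (5, 3), (6, 2), (6, 3), (7, 2), (7, 3), (8, 2), (8, 3), (9, 2), (9, 3), (10, 2), (10, 3), (11, 2), (11, 3), (12, 2), (12, 3), (13, 2), (13, 3), (14, 2), (14, 3), (15, 2), (15, 3)]
Unfold 5 (reflect across v@2): 64 holes -> [(0, 0), (0, 1), (0, 2), (0, 3), (1, 0), (1, 1), (1, 2), (1, 3), (2, 0), (2, 1), (2, 2), (2, 3), (3, 0), (3, 1), (3, 2), (3, 3), (4, 0), (4, 1), (4, 2), (4, 3), (5, 0), (5, 1), (5, 2), (5, 3), (6, 0), (6, 1), (6, 2), (6, 3), (7, 0), (7, 1), (7, 2), (7, 3), (8, 0), (8, 1), (8, 2), (8, 3), (9, 0), (9, 1), (9, 2), (9, 3), (10, 0), (10, 1), (10, 2), (10, 3), (11, 0), (11, 1), (11, 2), (11, 3), (12, 0), (12, 1), (12, 2), (12, 3), (13, 0), (13, 1), (13, 2), (13, 3), (14, 0), (14, 1), (14, 2), (14, 3), (15, 0), (15, 1), (15, 2), (15, 3)]

Answer: 64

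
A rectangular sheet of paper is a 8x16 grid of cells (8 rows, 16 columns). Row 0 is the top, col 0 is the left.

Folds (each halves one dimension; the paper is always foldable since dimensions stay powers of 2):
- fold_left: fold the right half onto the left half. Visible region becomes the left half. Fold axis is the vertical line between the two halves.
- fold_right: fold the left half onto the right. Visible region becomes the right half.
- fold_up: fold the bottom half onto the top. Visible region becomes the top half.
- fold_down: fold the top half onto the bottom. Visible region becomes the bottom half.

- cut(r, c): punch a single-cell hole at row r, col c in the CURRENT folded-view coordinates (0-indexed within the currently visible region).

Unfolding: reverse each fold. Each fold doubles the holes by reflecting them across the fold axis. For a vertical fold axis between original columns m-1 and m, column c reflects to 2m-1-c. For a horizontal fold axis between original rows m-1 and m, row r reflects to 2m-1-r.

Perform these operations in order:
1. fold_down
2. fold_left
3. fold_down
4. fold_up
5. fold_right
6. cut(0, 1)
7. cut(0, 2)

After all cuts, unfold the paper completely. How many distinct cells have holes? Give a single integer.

Op 1 fold_down: fold axis h@4; visible region now rows[4,8) x cols[0,16) = 4x16
Op 2 fold_left: fold axis v@8; visible region now rows[4,8) x cols[0,8) = 4x8
Op 3 fold_down: fold axis h@6; visible region now rows[6,8) x cols[0,8) = 2x8
Op 4 fold_up: fold axis h@7; visible region now rows[6,7) x cols[0,8) = 1x8
Op 5 fold_right: fold axis v@4; visible region now rows[6,7) x cols[4,8) = 1x4
Op 6 cut(0, 1): punch at orig (6,5); cuts so far [(6, 5)]; region rows[6,7) x cols[4,8) = 1x4
Op 7 cut(0, 2): punch at orig (6,6); cuts so far [(6, 5), (6, 6)]; region rows[6,7) x cols[4,8) = 1x4
Unfold 1 (reflect across v@4): 4 holes -> [(6, 1), (6, 2), (6, 5), (6, 6)]
Unfold 2 (reflect across h@7): 8 holes -> [(6, 1), (6, 2), (6, 5), (6, 6), (7, 1), (7, 2), (7, 5), (7, 6)]
Unfold 3 (reflect across h@6): 16 holes -> [(4, 1), (4, 2), (4, 5), (4, 6), (5, 1), (5, 2), (5, 5), (5, 6), (6, 1), (6, 2), (6, 5), (6, 6), (7, 1), (7, 2), (7, 5), (7, 6)]
Unfold 4 (reflect across v@8): 32 holes -> [(4, 1), (4, 2), (4, 5), (4, 6), (4, 9), (4, 10), (4, 13), (4, 14), (5, 1), (5, 2), (5, 5), (5, 6), (5, 9), (5, 10), (5, 13), (5, 14), (6, 1), (6, 2), (6, 5), (6, 6), (6, 9), (6, 10), (6, 13), (6, 14), (7, 1), (7, 2), (7, 5), (7, 6), (7, 9), (7, 10), (7, 13), (7, 14)]
Unfold 5 (reflect across h@4): 64 holes -> [(0, 1), (0, 2), (0, 5), (0, 6), (0, 9), (0, 10), (0, 13), (0, 14), (1, 1), (1, 2), (1, 5), (1, 6), (1, 9), (1, 10), (1, 13), (1, 14), (2, 1), (2, 2), (2, 5), (2, 6), (2, 9), (2, 10), (2, 13), (2, 14), (3, 1), (3, 2), (3, 5), (3, 6), (3, 9), (3, 10), (3, 13), (3, 14), (4, 1), (4, 2), (4, 5), (4, 6), (4, 9), (4, 10), (4, 13), (4, 14), (5, 1), (5, 2), (5, 5), (5, 6), (5, 9), (5, 10), (5, 13), (5, 14), (6, 1), (6, 2), (6, 5), (6, 6), (6, 9), (6, 10), (6, 13), (6, 14), (7, 1), (7, 2), (7, 5), (7, 6), (7, 9), (7, 10), (7, 13), (7, 14)]

Answer: 64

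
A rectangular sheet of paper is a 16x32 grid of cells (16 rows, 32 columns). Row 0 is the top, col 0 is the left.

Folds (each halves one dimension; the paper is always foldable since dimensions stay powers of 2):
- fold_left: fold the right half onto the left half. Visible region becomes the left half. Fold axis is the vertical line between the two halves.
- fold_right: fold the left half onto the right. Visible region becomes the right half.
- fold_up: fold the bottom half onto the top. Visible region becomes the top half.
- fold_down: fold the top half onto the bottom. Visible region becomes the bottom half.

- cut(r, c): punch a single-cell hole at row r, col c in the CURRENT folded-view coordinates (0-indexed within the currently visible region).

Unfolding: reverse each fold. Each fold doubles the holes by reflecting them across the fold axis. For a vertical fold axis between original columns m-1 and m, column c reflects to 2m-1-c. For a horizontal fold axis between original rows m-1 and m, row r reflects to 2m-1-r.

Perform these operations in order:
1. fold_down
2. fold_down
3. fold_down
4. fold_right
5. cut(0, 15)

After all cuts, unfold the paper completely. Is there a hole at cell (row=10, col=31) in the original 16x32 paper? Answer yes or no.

Answer: yes

Derivation:
Op 1 fold_down: fold axis h@8; visible region now rows[8,16) x cols[0,32) = 8x32
Op 2 fold_down: fold axis h@12; visible region now rows[12,16) x cols[0,32) = 4x32
Op 3 fold_down: fold axis h@14; visible region now rows[14,16) x cols[0,32) = 2x32
Op 4 fold_right: fold axis v@16; visible region now rows[14,16) x cols[16,32) = 2x16
Op 5 cut(0, 15): punch at orig (14,31); cuts so far [(14, 31)]; region rows[14,16) x cols[16,32) = 2x16
Unfold 1 (reflect across v@16): 2 holes -> [(14, 0), (14, 31)]
Unfold 2 (reflect across h@14): 4 holes -> [(13, 0), (13, 31), (14, 0), (14, 31)]
Unfold 3 (reflect across h@12): 8 holes -> [(9, 0), (9, 31), (10, 0), (10, 31), (13, 0), (13, 31), (14, 0), (14, 31)]
Unfold 4 (reflect across h@8): 16 holes -> [(1, 0), (1, 31), (2, 0), (2, 31), (5, 0), (5, 31), (6, 0), (6, 31), (9, 0), (9, 31), (10, 0), (10, 31), (13, 0), (13, 31), (14, 0), (14, 31)]
Holes: [(1, 0), (1, 31), (2, 0), (2, 31), (5, 0), (5, 31), (6, 0), (6, 31), (9, 0), (9, 31), (10, 0), (10, 31), (13, 0), (13, 31), (14, 0), (14, 31)]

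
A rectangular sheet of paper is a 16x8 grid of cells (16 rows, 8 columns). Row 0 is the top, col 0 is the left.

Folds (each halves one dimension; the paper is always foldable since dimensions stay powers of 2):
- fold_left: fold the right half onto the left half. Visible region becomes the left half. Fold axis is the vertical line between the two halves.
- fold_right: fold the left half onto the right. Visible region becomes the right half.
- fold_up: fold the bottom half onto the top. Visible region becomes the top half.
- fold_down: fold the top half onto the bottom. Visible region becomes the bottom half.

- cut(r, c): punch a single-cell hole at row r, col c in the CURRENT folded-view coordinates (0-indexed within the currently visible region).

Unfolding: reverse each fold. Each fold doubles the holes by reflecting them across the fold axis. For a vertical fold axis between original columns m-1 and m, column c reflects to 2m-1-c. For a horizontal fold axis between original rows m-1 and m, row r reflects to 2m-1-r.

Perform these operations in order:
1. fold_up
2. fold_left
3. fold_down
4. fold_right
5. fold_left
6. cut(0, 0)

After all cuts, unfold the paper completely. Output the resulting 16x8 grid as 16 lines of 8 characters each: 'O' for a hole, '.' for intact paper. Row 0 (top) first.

Answer: ........
........
........
OOOOOOOO
OOOOOOOO
........
........
........
........
........
........
OOOOOOOO
OOOOOOOO
........
........
........

Derivation:
Op 1 fold_up: fold axis h@8; visible region now rows[0,8) x cols[0,8) = 8x8
Op 2 fold_left: fold axis v@4; visible region now rows[0,8) x cols[0,4) = 8x4
Op 3 fold_down: fold axis h@4; visible region now rows[4,8) x cols[0,4) = 4x4
Op 4 fold_right: fold axis v@2; visible region now rows[4,8) x cols[2,4) = 4x2
Op 5 fold_left: fold axis v@3; visible region now rows[4,8) x cols[2,3) = 4x1
Op 6 cut(0, 0): punch at orig (4,2); cuts so far [(4, 2)]; region rows[4,8) x cols[2,3) = 4x1
Unfold 1 (reflect across v@3): 2 holes -> [(4, 2), (4, 3)]
Unfold 2 (reflect across v@2): 4 holes -> [(4, 0), (4, 1), (4, 2), (4, 3)]
Unfold 3 (reflect across h@4): 8 holes -> [(3, 0), (3, 1), (3, 2), (3, 3), (4, 0), (4, 1), (4, 2), (4, 3)]
Unfold 4 (reflect across v@4): 16 holes -> [(3, 0), (3, 1), (3, 2), (3, 3), (3, 4), (3, 5), (3, 6), (3, 7), (4, 0), (4, 1), (4, 2), (4, 3), (4, 4), (4, 5), (4, 6), (4, 7)]
Unfold 5 (reflect across h@8): 32 holes -> [(3, 0), (3, 1), (3, 2), (3, 3), (3, 4), (3, 5), (3, 6), (3, 7), (4, 0), (4, 1), (4, 2), (4, 3), (4, 4), (4, 5), (4, 6), (4, 7), (11, 0), (11, 1), (11, 2), (11, 3), (11, 4), (11, 5), (11, 6), (11, 7), (12, 0), (12, 1), (12, 2), (12, 3), (12, 4), (12, 5), (12, 6), (12, 7)]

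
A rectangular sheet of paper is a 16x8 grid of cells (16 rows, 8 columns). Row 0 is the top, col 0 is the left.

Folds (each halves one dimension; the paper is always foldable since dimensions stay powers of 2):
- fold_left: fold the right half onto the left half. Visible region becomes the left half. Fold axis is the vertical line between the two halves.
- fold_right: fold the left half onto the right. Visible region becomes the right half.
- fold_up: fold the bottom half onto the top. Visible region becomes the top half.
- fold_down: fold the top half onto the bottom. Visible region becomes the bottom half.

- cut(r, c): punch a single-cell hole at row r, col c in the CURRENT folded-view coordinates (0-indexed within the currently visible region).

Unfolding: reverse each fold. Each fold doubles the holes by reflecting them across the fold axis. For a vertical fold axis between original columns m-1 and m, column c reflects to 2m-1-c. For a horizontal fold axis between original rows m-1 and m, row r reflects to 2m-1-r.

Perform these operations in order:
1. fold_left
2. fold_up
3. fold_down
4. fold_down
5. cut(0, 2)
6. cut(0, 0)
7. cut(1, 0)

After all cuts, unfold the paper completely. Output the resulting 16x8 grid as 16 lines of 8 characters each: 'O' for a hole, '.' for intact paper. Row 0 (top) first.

Answer: O......O
O.O..O.O
O.O..O.O
O......O
O......O
O.O..O.O
O.O..O.O
O......O
O......O
O.O..O.O
O.O..O.O
O......O
O......O
O.O..O.O
O.O..O.O
O......O

Derivation:
Op 1 fold_left: fold axis v@4; visible region now rows[0,16) x cols[0,4) = 16x4
Op 2 fold_up: fold axis h@8; visible region now rows[0,8) x cols[0,4) = 8x4
Op 3 fold_down: fold axis h@4; visible region now rows[4,8) x cols[0,4) = 4x4
Op 4 fold_down: fold axis h@6; visible region now rows[6,8) x cols[0,4) = 2x4
Op 5 cut(0, 2): punch at orig (6,2); cuts so far [(6, 2)]; region rows[6,8) x cols[0,4) = 2x4
Op 6 cut(0, 0): punch at orig (6,0); cuts so far [(6, 0), (6, 2)]; region rows[6,8) x cols[0,4) = 2x4
Op 7 cut(1, 0): punch at orig (7,0); cuts so far [(6, 0), (6, 2), (7, 0)]; region rows[6,8) x cols[0,4) = 2x4
Unfold 1 (reflect across h@6): 6 holes -> [(4, 0), (5, 0), (5, 2), (6, 0), (6, 2), (7, 0)]
Unfold 2 (reflect across h@4): 12 holes -> [(0, 0), (1, 0), (1, 2), (2, 0), (2, 2), (3, 0), (4, 0), (5, 0), (5, 2), (6, 0), (6, 2), (7, 0)]
Unfold 3 (reflect across h@8): 24 holes -> [(0, 0), (1, 0), (1, 2), (2, 0), (2, 2), (3, 0), (4, 0), (5, 0), (5, 2), (6, 0), (6, 2), (7, 0), (8, 0), (9, 0), (9, 2), (10, 0), (10, 2), (11, 0), (12, 0), (13, 0), (13, 2), (14, 0), (14, 2), (15, 0)]
Unfold 4 (reflect across v@4): 48 holes -> [(0, 0), (0, 7), (1, 0), (1, 2), (1, 5), (1, 7), (2, 0), (2, 2), (2, 5), (2, 7), (3, 0), (3, 7), (4, 0), (4, 7), (5, 0), (5, 2), (5, 5), (5, 7), (6, 0), (6, 2), (6, 5), (6, 7), (7, 0), (7, 7), (8, 0), (8, 7), (9, 0), (9, 2), (9, 5), (9, 7), (10, 0), (10, 2), (10, 5), (10, 7), (11, 0), (11, 7), (12, 0), (12, 7), (13, 0), (13, 2), (13, 5), (13, 7), (14, 0), (14, 2), (14, 5), (14, 7), (15, 0), (15, 7)]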